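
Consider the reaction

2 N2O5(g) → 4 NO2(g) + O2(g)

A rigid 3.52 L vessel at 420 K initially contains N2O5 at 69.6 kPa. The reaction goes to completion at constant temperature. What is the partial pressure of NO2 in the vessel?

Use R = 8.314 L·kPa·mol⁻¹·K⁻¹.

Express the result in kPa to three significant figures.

n(N2O5)₀ = PV/RT = (69.6 × 3.52) / (8.314 × 420) = 0.07016 mol
n(NO2) = (4/2) × 0.07016 = 0.1403 mol
P(NO2) = nRT/V = 0.1403 × 8.314 × 420 / 3.52 = 139.2 kPa

139 kPa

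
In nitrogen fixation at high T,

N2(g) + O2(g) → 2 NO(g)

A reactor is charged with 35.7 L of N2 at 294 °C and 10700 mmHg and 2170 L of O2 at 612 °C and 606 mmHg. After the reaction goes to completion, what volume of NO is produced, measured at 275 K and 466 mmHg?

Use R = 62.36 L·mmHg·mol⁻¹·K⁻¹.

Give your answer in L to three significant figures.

n(N2) = PV/RT = (10700 × 35.7) / (62.36 × 567.15) = 10.80 mol
n(O2) = PV/RT = (606 × 2170) / (62.36 × 885.15) = 23.82 mol
For 10.80 mol N2, stoichiometry requires (1/1) × 10.80 = 10.80 mol O2; 23.82 mol is available, so N2 is limiting.
n(NO) = (2/1) × 10.80 = 21.60 mol
V(NO) = nRT/P = 21.60 × 62.36 × 275 / 466 = 794.9 L

795 L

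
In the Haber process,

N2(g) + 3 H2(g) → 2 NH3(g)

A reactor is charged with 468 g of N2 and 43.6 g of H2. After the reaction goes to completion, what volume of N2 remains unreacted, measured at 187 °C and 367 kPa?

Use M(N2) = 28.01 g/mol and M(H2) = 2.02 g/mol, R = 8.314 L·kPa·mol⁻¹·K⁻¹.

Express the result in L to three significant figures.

99.2 L

n(N2) = 468 / 28.01 = 16.71 mol
n(H2) = 43.6 / 2.02 = 21.58 mol
For 16.71 mol N2, stoichiometry requires (3/1) × 16.71 = 50.13 mol H2; 21.58 mol is available, so H2 is limiting.
n(N2) consumed = (1/3) × 21.58 = 7.193 mol; remaining = 16.71 − 7.193 = 9.517 mol
V(N2) = nRT/P = 9.517 × 8.314 × 460.15 / 367 = 99.21 L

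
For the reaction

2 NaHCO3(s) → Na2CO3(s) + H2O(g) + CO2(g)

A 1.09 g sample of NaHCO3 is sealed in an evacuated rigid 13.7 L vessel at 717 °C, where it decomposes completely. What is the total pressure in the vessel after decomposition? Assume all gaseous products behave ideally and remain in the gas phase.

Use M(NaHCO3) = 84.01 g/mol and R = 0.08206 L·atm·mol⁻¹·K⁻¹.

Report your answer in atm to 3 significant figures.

n(NaHCO3) = 1.09 / 84.01 = 0.01297 mol
n(gas produced) = (2/2) × 0.01297 = 0.01297 mol
P = nRT/V = 0.01297 × 0.08206 × 990.15 / 13.7 = 0.07692 atm

0.0769 atm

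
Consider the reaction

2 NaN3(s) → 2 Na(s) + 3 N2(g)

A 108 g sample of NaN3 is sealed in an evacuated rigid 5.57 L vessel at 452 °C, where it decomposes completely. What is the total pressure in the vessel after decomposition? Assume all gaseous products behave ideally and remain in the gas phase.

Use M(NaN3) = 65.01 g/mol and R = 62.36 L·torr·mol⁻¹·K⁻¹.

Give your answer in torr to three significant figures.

n(NaN3) = 108 / 65.01 = 1.661 mol
n(gas produced) = (3/2) × 1.661 = 2.492 mol
P = nRT/V = 2.492 × 62.36 × 725.15 / 5.57 = 20230 torr

20200 torr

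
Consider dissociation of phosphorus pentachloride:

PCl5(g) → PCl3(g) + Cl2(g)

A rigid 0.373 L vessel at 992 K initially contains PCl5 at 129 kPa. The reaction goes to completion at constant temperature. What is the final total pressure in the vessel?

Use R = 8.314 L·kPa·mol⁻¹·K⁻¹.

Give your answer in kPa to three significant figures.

258 kPa

Since T and V are fixed, P_final/P_initial = n_final/n_initial = 2/1.
P_final = (2/1) × 129 = 258.0 kPa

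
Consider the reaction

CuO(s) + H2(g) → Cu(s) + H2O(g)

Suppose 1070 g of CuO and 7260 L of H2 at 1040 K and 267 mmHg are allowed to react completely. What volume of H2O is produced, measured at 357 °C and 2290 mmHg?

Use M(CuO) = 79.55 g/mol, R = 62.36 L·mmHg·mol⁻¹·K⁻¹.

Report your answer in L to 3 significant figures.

231 L

n(CuO) = 1070 / 79.55 = 13.45 mol
n(H2) = PV/RT = (267 × 7260) / (62.36 × 1040) = 29.89 mol
For 13.45 mol CuO, stoichiometry requires (1/1) × 13.45 = 13.45 mol H2; 29.89 mol is available, so CuO is limiting.
n(H2O) = (1/1) × 13.45 = 13.45 mol
V(H2O) = nRT/P = 13.45 × 62.36 × 630.15 / 2290 = 230.8 L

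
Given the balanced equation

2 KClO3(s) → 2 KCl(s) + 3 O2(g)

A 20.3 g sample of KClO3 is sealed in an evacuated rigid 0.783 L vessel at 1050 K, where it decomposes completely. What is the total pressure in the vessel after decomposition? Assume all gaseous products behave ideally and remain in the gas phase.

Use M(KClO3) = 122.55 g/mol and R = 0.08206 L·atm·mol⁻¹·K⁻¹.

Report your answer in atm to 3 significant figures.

27.3 atm

n(KClO3) = 20.3 / 122.55 = 0.1656 mol
n(gas produced) = (3/2) × 0.1656 = 0.2484 mol
P = nRT/V = 0.2484 × 0.08206 × 1050 / 0.783 = 27.33 atm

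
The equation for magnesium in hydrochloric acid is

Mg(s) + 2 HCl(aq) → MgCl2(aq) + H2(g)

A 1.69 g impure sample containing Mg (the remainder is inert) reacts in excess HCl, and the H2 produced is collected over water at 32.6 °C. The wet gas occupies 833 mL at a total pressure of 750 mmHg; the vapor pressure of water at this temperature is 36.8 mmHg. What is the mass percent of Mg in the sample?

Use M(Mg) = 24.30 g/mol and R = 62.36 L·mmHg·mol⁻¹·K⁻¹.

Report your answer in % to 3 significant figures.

44.8 %

P(H2) = 750 − 36.8 = 713.2 mmHg
n(H2) = PV/RT = (713.2 × 0.8330) / (62.36 × 305.75) = 0.03116 mol
n(Mg) = (1/1) × 0.03116 = 0.03116 mol
m(Mg) = 0.03116 × 24.30 = 0.7572 g
%Mg = 0.7572 / 1.69 × 100 = 44.80%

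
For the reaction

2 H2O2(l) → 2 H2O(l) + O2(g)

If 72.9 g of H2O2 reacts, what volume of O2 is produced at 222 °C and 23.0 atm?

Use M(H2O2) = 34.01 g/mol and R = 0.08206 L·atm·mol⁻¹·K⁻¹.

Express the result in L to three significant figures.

n(H2O2) = 72.90 / 34.01 = 2.143 mol
n(O2) = (1/2) × 2.143 = 1.071 mol
V = nRT/P = 1.071 × 0.08206 × 495.15 / 23.0 = 1.892 L

1.89 L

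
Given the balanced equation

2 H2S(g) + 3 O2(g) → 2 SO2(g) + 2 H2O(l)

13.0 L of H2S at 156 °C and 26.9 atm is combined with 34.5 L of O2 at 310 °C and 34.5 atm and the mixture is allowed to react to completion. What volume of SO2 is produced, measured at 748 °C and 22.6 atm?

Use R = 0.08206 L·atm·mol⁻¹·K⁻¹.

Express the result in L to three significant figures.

36.8 L

n(H2S) = PV/RT = (26.9 × 13.0) / (0.08206 × 429.15) = 9.930 mol
n(O2) = PV/RT = (34.5 × 34.5) / (0.08206 × 583.15) = 24.87 mol
For 9.930 mol H2S, stoichiometry requires (3/2) × 9.930 = 14.89 mol O2; 24.87 mol is available, so H2S is limiting.
n(SO2) = (2/2) × 9.930 = 9.930 mol
V(SO2) = nRT/P = 9.930 × 0.08206 × 1021.15 / 22.6 = 36.82 L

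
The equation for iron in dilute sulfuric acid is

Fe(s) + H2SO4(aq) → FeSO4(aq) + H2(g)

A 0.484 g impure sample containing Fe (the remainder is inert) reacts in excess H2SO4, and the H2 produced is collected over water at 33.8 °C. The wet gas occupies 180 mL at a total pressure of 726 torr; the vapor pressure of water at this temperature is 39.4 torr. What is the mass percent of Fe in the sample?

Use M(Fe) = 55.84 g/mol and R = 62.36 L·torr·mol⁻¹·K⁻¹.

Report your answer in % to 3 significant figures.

P(H2) = 726 − 39.4 = 686.6 torr
n(H2) = PV/RT = (686.6 × 0.1800) / (62.36 × 306.95) = 0.006457 mol
n(Fe) = (1/1) × 0.006457 = 0.006457 mol
m(Fe) = 0.006457 × 55.84 = 0.3606 g
%Fe = 0.3606 / 0.484 × 100 = 74.50%

74.5 %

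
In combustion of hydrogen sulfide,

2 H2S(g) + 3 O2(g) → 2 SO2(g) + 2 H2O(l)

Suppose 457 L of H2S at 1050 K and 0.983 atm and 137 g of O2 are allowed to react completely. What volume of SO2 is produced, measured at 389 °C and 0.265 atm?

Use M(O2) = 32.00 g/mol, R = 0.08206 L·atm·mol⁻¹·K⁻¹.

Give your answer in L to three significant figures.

585 L

n(H2S) = PV/RT = (0.983 × 457) / (0.08206 × 1050) = 5.214 mol
n(O2) = 137 / 32.00 = 4.281 mol
For 5.214 mol H2S, stoichiometry requires (3/2) × 5.214 = 7.821 mol O2; 4.281 mol is available, so O2 is limiting.
n(SO2) = (2/3) × 4.281 = 2.854 mol
V(SO2) = nRT/P = 2.854 × 0.08206 × 662.15 / 0.265 = 585.2 L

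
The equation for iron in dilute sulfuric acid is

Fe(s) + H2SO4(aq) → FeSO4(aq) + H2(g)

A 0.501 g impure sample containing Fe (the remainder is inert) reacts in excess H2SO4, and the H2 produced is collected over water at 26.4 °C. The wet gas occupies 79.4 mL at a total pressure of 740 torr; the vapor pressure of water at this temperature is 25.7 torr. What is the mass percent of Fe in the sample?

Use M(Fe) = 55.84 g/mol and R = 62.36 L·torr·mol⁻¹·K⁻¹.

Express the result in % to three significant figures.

33.8 %

P(H2) = 740 − 25.7 = 714.3 torr
n(H2) = PV/RT = (714.3 × 0.07940) / (62.36 × 299.55) = 0.003036 mol
n(Fe) = (1/1) × 0.003036 = 0.003036 mol
m(Fe) = 0.003036 × 55.84 = 0.1695 g
%Fe = 0.1695 / 0.501 × 100 = 33.83%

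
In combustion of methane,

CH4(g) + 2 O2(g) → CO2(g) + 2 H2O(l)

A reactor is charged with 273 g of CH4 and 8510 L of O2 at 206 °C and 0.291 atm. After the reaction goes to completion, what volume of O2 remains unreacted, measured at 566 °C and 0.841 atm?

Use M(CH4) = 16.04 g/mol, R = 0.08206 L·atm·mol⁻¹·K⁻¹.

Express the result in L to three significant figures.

n(CH4) = 273 / 16.04 = 17.02 mol
n(O2) = PV/RT = (0.291 × 8510) / (0.08206 × 479.15) = 62.98 mol
For 17.02 mol CH4, stoichiometry requires (2/1) × 17.02 = 34.04 mol O2; 62.98 mol is available, so CH4 is limiting.
n(O2) consumed = (2/1) × 17.02 = 34.04 mol; remaining = 62.98 − 34.04 = 28.94 mol
V(O2) = nRT/P = 28.94 × 0.08206 × 839.15 / 0.841 = 2370 L

2370 L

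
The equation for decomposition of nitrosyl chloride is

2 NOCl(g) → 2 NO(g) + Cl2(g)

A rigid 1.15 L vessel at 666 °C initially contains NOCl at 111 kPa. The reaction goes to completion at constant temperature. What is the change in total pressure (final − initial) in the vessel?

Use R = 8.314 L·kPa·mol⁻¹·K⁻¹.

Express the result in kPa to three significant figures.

55.5 kPa

Rigid vessel, constant T ⇒ P scales with total gas moles (2 → 3).
P_final = (3/2) × 111 = 166.5 kPa; ΔP = 166.5 − 111 = 55.50 kPa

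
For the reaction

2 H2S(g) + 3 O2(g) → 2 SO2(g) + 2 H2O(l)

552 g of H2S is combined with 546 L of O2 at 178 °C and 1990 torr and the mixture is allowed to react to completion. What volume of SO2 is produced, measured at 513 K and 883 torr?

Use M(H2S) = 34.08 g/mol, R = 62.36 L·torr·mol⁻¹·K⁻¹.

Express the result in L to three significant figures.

n(H2S) = 552 / 34.08 = 16.20 mol
n(O2) = PV/RT = (1990 × 546) / (62.36 × 451.15) = 38.62 mol
For 16.20 mol H2S, stoichiometry requires (3/2) × 16.20 = 24.30 mol O2; 38.62 mol is available, so H2S is limiting.
n(SO2) = (2/2) × 16.20 = 16.20 mol
V(SO2) = nRT/P = 16.20 × 62.36 × 513 / 883 = 586.9 L

587 L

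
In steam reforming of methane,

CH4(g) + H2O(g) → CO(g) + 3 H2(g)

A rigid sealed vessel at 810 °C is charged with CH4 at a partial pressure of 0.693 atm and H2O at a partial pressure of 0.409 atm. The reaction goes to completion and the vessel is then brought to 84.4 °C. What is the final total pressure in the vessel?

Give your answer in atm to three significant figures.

At constant V, partial pressures at 810 °C are proportional to moles, so apply stoichiometry directly to pressures.
P(H2O) required for 0.693 atm of CH4 = (1/1) × 0.693 = 0.6930 atm; available 0.409 atm, so H2O is limiting.
P(CH4) remaining = 0.693 − (1/1) × 0.409 = 0.2840 atm
P(gaseous products) = (1+3)/1 × 0.409 = 1.636 atm
P_total at 810 °C = 0.2840 + 1.636 = 1.920 atm
Scaling to 84.4 °C: P = 1.920 × 357.55/1083.15 = 0.6338 atm

0.634 atm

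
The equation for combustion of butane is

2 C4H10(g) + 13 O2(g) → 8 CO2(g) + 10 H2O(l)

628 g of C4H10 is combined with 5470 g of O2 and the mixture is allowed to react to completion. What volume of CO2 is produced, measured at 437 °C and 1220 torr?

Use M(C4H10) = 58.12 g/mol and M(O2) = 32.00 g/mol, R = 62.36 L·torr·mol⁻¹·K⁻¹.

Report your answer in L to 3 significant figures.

1570 L

n(C4H10) = 628 / 58.12 = 10.81 mol
n(O2) = 5470 / 32.00 = 170.9 mol
For 10.81 mol C4H10, stoichiometry requires (13/2) × 10.81 = 70.27 mol O2; 170.9 mol is available, so C4H10 is limiting.
n(CO2) = (8/2) × 10.81 = 43.24 mol
V(CO2) = nRT/P = 43.24 × 62.36 × 710.15 / 1220 = 1570 L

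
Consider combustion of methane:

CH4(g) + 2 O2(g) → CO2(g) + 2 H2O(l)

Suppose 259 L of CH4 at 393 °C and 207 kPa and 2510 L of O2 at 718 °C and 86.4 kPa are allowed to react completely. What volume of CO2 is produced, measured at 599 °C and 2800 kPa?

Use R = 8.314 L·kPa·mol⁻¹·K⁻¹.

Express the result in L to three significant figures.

n(CH4) = PV/RT = (207 × 259) / (8.314 × 666.15) = 9.680 mol
n(O2) = PV/RT = (86.4 × 2510) / (8.314 × 991.15) = 26.32 mol
For 9.680 mol CH4, stoichiometry requires (2/1) × 9.680 = 19.36 mol O2; 26.32 mol is available, so CH4 is limiting.
n(CO2) = (1/1) × 9.680 = 9.680 mol
V(CO2) = nRT/P = 9.680 × 8.314 × 872.15 / 2800 = 25.07 L

25.1 L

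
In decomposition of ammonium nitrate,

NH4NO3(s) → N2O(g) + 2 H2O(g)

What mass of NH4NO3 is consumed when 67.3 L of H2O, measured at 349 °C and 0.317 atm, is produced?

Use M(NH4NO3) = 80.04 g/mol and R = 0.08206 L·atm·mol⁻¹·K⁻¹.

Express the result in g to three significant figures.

n(H2O) = PV/RT = (0.317 × 67.3) / (0.08206 × 622.15) = 0.4179 mol
n(NH4NO3) = (1/2) × 0.4179 = 0.2089 mol
m(NH4NO3) = 0.2089 × 80.04 = 16.72 g

16.7 g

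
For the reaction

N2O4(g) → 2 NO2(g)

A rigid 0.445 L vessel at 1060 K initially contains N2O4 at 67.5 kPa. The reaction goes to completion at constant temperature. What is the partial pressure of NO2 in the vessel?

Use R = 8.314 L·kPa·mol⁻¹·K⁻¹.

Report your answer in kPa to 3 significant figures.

n(N2O4)₀ = PV/RT = (67.5 × 0.445) / (8.314 × 1060) = 0.003408 mol
n(NO2) = (2/1) × 0.003408 = 0.006816 mol
P(NO2) = nRT/V = 0.006816 × 8.314 × 1060 / 0.445 = 135.0 kPa

135 kPa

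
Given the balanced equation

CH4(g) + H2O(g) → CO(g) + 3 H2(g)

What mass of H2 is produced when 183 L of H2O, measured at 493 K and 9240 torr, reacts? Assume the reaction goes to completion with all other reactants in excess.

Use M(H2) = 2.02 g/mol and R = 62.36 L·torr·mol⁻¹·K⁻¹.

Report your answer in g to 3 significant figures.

n(H2O) = PV/RT = (9240 × 183) / (62.36 × 493) = 55.00 mol
n(H2) = (3/1) × 55.00 = 165.0 mol
m(H2) = 165.0 × 2.02 = 333.3 g

333 g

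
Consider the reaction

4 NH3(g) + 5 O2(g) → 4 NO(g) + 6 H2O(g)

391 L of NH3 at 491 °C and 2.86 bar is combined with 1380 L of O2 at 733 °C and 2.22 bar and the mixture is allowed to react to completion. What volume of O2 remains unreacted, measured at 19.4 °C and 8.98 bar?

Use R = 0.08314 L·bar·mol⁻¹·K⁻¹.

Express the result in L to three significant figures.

39.6 L

n(NH3) = PV/RT = (2.86 × 391) / (0.08314 × 764.15) = 17.60 mol
n(O2) = PV/RT = (2.22 × 1380) / (0.08314 × 1006.15) = 36.62 mol
For 17.60 mol NH3, stoichiometry requires (5/4) × 17.60 = 22.00 mol O2; 36.62 mol is available, so NH3 is limiting.
n(O2) consumed = (5/4) × 17.60 = 22.00 mol; remaining = 36.62 − 22.00 = 14.62 mol
V(O2) = nRT/P = 14.62 × 0.08314 × 292.55 / 8.98 = 39.60 L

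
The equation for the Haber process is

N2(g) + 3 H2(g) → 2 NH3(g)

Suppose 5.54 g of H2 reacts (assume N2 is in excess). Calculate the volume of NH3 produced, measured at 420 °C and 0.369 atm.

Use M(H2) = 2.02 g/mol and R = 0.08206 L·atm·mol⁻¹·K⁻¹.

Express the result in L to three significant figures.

n(H2) = 5.540 / 2.02 = 2.743 mol
n(NH3) = (2/3) × 2.743 = 1.829 mol
V = nRT/P = 1.829 × 0.08206 × 693.15 / 0.369 = 281.9 L

282 L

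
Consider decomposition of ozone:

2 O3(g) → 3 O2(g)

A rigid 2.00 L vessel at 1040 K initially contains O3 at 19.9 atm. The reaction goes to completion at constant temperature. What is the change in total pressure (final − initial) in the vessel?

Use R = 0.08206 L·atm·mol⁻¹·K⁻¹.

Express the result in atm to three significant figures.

9.95 atm

Rigid vessel, constant T ⇒ P scales with total gas moles (2 → 3).
P_final = (3/2) × 19.9 = 29.85 atm; ΔP = 29.85 − 19.9 = 9.950 atm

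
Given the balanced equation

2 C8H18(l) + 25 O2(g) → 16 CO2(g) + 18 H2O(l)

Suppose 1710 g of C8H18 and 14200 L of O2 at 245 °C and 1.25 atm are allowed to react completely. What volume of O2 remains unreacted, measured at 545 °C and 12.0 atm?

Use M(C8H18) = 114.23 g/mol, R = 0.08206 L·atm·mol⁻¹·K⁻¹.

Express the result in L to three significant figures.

n(C8H18) = 1710 / 114.23 = 14.97 mol
n(O2) = PV/RT = (1.25 × 14200) / (0.08206 × 518.15) = 417.5 mol
For 14.97 mol C8H18, stoichiometry requires (25/2) × 14.97 = 187.1 mol O2; 417.5 mol is available, so C8H18 is limiting.
n(O2) consumed = (25/2) × 14.97 = 187.1 mol; remaining = 417.5 − 187.1 = 230.4 mol
V(O2) = nRT/P = 230.4 × 0.08206 × 818.15 / 12.0 = 1289 L

1290 L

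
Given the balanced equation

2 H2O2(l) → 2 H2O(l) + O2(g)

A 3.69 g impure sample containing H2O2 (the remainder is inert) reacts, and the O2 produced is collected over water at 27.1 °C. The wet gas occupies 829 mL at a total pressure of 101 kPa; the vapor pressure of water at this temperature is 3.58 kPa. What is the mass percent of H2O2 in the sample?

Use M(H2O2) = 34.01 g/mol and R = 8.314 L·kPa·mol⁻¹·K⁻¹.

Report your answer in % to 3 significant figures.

P(O2) = 101 − 3.58 = 97.42 kPa
n(O2) = PV/RT = (97.42 × 0.8290) / (8.314 × 300.25) = 0.03235 mol
n(H2O2) = (2/1) × 0.03235 = 0.06470 mol
m(H2O2) = 0.06470 × 34.01 = 2.200 g
%H2O2 = 2.200 / 3.69 × 100 = 59.62%

59.6 %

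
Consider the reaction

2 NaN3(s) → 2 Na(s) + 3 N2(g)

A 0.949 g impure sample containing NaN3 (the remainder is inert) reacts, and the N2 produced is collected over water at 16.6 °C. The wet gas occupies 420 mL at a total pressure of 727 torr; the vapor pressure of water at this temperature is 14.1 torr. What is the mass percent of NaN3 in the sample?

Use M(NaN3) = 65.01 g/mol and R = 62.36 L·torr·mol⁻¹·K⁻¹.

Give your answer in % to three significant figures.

75.7 %

P(N2) = 727 − 14.1 = 712.9 torr
n(N2) = PV/RT = (712.9 × 0.4200) / (62.36 × 289.75) = 0.01657 mol
n(NaN3) = (2/3) × 0.01657 = 0.01105 mol
m(NaN3) = 0.01105 × 65.01 = 0.7184 g
%NaN3 = 0.7184 / 0.949 × 100 = 75.70%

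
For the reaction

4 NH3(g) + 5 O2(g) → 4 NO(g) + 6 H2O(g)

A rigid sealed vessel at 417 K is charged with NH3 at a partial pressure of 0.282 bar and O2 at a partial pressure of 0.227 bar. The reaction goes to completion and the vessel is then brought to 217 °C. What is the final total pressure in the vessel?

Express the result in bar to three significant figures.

With V and T fixed, P_i ∝ n_i, so the mole ratios apply directly to partial pressures at 417 K.
P(O2) required for 0.282 bar of NH3 = (5/4) × 0.282 = 0.3525 bar; available 0.227 bar, so O2 is limiting.
P(NH3) remaining = 0.282 − (4/5) × 0.227 = 0.1004 bar
P(gaseous products) = (4+6)/5 × 0.227 = 0.4540 bar
P_total at 417 K = 0.1004 + 0.4540 = 0.5544 bar
Scaling to 217 °C: P = 0.5544 × 490.15/417 = 0.6517 bar

0.652 bar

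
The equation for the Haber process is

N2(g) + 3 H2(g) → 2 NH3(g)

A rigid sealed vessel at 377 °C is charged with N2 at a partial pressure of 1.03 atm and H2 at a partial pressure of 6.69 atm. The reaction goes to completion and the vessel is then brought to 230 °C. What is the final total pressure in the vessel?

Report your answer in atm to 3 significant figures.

Because the vessel is rigid and T is held at 377 °C, work the stoichiometry in partial pressures (P_i = n_iRT/V).
P(H2) required for 1.03 atm of N2 = (3/1) × 1.03 = 3.090 atm; available 6.69 atm, so N2 is limiting.
P(H2) remaining = 6.69 − (3/1) × 1.03 = 3.600 atm
P(gaseous products) = (2)/1 × 1.03 = 2.060 atm
P_total at 377 °C = 3.600 + 2.060 = 5.660 atm
Scaling to 230 °C: P = 5.660 × 503.15/650.15 = 4.380 atm

4.38 atm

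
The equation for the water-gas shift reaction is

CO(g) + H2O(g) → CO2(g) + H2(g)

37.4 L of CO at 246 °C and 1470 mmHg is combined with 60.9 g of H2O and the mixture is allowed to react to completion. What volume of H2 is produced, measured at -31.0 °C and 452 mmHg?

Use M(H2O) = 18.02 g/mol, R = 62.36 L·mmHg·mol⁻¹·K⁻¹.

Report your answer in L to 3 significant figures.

n(CO) = PV/RT = (1470 × 37.4) / (62.36 × 519.15) = 1.698 mol
n(H2O) = 60.9 / 18.02 = 3.380 mol
For 1.698 mol CO, stoichiometry requires (1/1) × 1.698 = 1.698 mol H2O; 3.380 mol is available, so CO is limiting.
n(H2) = (1/1) × 1.698 = 1.698 mol
V(H2) = nRT/P = 1.698 × 62.36 × 242.15 / 452 = 56.73 L

56.7 L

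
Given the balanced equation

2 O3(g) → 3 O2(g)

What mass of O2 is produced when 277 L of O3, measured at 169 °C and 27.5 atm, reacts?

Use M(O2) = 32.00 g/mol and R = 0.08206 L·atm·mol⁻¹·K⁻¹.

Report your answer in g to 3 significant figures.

10100 g

n(O3) = PV/RT = (27.5 × 277) / (0.08206 × 442.15) = 209.9 mol
n(O2) = (3/2) × 209.9 = 314.9 mol
m(O2) = 314.9 × 32.00 = 10080 g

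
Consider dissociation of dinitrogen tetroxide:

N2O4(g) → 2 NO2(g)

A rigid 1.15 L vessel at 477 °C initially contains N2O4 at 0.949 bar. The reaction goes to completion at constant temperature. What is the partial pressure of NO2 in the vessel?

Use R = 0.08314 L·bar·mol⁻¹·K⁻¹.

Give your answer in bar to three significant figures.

n(N2O4)₀ = PV/RT = (0.949 × 1.15) / (0.08314 × 750.15) = 0.01750 mol
n(NO2) = (2/1) × 0.01750 = 0.03500 mol
P(NO2) = nRT/V = 0.03500 × 0.08314 × 750.15 / 1.15 = 1.898 bar

1.90 bar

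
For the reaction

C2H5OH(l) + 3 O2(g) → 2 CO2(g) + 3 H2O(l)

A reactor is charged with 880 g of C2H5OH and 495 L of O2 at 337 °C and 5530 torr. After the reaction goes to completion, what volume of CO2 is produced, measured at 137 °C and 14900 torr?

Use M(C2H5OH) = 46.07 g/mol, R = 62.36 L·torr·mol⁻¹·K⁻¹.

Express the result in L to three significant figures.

65.6 L

n(C2H5OH) = 880 / 46.07 = 19.10 mol
n(O2) = PV/RT = (5530 × 495) / (62.36 × 610.15) = 71.94 mol
For 19.10 mol C2H5OH, stoichiometry requires (3/1) × 19.10 = 57.30 mol O2; 71.94 mol is available, so C2H5OH is limiting.
n(CO2) = (2/1) × 19.10 = 38.20 mol
V(CO2) = nRT/P = 38.20 × 62.36 × 410.15 / 14900 = 65.57 L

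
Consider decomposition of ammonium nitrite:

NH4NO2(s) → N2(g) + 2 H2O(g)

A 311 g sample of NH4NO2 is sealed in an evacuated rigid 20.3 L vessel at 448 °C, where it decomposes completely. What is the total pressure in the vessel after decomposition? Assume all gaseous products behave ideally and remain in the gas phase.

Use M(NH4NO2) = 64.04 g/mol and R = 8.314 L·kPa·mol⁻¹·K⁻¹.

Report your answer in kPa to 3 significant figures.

n(NH4NO2) = 311 / 64.04 = 4.856 mol
n(gas produced) = (3/1) × 4.856 = 14.57 mol
P = nRT/V = 14.57 × 8.314 × 721.15 / 20.3 = 4303 kPa

4300 kPa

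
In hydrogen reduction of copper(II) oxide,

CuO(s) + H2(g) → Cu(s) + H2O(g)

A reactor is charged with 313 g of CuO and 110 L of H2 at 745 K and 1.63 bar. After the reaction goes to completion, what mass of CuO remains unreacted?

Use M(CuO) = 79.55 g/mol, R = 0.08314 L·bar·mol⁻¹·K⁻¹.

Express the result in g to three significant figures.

82.7 g

n(CuO) = 313 / 79.55 = 3.935 mol
n(H2) = PV/RT = (1.63 × 110) / (0.08314 × 745) = 2.895 mol
For 3.935 mol CuO, stoichiometry requires (1/1) × 3.935 = 3.935 mol H2; 2.895 mol is available, so H2 is limiting.
n(CuO) consumed = (1/1) × 2.895 = 2.895 mol; remaining = 3.935 − 2.895 = 1.040 mol
m(CuO) = 1.040 × 79.55 = 82.73 g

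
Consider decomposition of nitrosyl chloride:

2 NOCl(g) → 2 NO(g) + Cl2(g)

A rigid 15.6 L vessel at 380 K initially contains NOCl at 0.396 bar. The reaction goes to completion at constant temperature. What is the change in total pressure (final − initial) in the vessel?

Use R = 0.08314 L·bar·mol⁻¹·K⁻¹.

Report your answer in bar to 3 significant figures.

At constant T and V, P ∝ n(gas): 2 mol gas → 3 mol gas.
P_final = (3/2) × 0.396 = 0.5940 bar; ΔP = 0.5940 − 0.396 = 0.1980 bar

0.198 bar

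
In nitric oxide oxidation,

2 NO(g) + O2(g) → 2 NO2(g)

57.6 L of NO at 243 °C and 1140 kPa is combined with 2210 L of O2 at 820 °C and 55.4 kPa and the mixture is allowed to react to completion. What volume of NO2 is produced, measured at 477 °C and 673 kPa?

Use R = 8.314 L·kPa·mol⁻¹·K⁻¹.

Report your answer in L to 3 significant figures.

142 L

n(NO) = PV/RT = (1140 × 57.6) / (8.314 × 516.15) = 15.30 mol
n(O2) = PV/RT = (55.4 × 2210) / (8.314 × 1093.15) = 13.47 mol
For 15.30 mol NO, stoichiometry requires (1/2) × 15.30 = 7.650 mol O2; 13.47 mol is available, so NO is limiting.
n(NO2) = (2/2) × 15.30 = 15.30 mol
V(NO2) = nRT/P = 15.30 × 8.314 × 750.15 / 673 = 141.8 L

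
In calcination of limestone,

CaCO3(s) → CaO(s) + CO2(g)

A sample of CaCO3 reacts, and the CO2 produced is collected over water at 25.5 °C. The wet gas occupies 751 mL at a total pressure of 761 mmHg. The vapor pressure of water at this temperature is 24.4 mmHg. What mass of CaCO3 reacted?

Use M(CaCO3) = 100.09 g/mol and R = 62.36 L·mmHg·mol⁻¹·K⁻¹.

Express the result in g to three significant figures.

P(CO2) = 761 − 24.4 = 736.6 mmHg
n(CO2) = PV/RT = (736.6 × 0.7510) / (62.36 × 298.65) = 0.02970 mol
n(CaCO3) = (1/1) × 0.02970 = 0.02970 mol
m(CaCO3) = 0.02970 × 100.09 = 2.973 g

2.97 g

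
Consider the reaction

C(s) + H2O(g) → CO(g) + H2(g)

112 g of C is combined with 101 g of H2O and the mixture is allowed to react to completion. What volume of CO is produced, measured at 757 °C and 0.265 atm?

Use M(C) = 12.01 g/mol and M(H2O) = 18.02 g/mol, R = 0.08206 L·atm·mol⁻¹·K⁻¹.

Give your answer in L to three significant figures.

1790 L

n(C) = 112 / 12.01 = 9.326 mol
n(H2O) = 101 / 18.02 = 5.605 mol
For 9.326 mol C, stoichiometry requires (1/1) × 9.326 = 9.326 mol H2O; 5.605 mol is available, so H2O is limiting.
n(CO) = (1/1) × 5.605 = 5.605 mol
V(CO) = nRT/P = 5.605 × 0.08206 × 1030.15 / 0.265 = 1788 L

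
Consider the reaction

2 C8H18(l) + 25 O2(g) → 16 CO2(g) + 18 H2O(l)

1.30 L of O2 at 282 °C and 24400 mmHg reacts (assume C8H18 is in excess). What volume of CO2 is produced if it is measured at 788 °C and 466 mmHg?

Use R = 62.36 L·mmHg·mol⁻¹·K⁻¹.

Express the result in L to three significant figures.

n(O2) = PV/RT = (24400 × 1.30) / (62.36 × 555.15) = 0.9163 mol
n(CO2) = (16/25) × 0.9163 = 0.5864 mol
V = nRT/P = 0.5864 × 62.36 × 1061.15 / 466 = 83.27 L

83.3 L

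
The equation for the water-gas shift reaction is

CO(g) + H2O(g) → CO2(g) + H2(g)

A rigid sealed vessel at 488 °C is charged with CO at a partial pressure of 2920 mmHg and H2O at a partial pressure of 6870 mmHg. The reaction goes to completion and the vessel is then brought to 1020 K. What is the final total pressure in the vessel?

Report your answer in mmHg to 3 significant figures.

With V and T fixed, P_i ∝ n_i, so the mole ratios apply directly to partial pressures at 488 °C.
P(H2O) required for 2920 mmHg of CO = (1/1) × 2920 = 2920 mmHg; available 6870 mmHg, so CO is limiting.
P(H2O) remaining = 6870 − (1/1) × 2920 = 3950 mmHg
P(gaseous products) = (1+1)/1 × 2920 = 5840 mmHg
P_total at 488 °C = 3950 + 5840 = 9790 mmHg
Scaling to 1020 K: P = 9790 × 1020/761.15 = 13120 mmHg

13100 mmHg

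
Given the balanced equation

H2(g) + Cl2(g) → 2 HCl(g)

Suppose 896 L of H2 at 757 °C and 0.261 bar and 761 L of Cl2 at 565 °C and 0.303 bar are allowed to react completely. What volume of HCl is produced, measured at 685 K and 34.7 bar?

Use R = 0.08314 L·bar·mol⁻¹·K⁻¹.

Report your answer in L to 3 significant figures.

n(H2) = PV/RT = (0.261 × 896) / (0.08314 × 1030.15) = 2.730 mol
n(Cl2) = PV/RT = (0.303 × 761) / (0.08314 × 838.15) = 3.309 mol
For 2.730 mol H2, stoichiometry requires (1/1) × 2.730 = 2.730 mol Cl2; 3.309 mol is available, so H2 is limiting.
n(HCl) = (2/1) × 2.730 = 5.460 mol
V(HCl) = nRT/P = 5.460 × 0.08314 × 685 / 34.7 = 8.961 L

8.96 L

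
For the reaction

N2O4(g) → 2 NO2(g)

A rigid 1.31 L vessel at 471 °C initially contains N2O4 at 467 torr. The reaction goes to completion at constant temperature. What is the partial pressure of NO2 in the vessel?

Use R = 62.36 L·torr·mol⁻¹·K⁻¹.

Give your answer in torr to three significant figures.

n(N2O4)₀ = PV/RT = (467 × 1.31) / (62.36 × 744.15) = 0.01318 mol
n(NO2) = (2/1) × 0.01318 = 0.02636 mol
P(NO2) = nRT/V = 0.02636 × 62.36 × 744.15 / 1.31 = 933.8 torr

934 torr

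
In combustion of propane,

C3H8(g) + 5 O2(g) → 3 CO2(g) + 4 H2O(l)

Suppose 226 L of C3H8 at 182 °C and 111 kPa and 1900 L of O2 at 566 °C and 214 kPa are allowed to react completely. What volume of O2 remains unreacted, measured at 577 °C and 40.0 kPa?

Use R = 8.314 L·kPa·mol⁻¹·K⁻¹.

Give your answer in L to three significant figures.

n(C3H8) = PV/RT = (111 × 226) / (8.314 × 455.15) = 6.629 mol
n(O2) = PV/RT = (214 × 1900) / (8.314 × 839.15) = 58.28 mol
For 6.629 mol C3H8, stoichiometry requires (5/1) × 6.629 = 33.14 mol O2; 58.28 mol is available, so C3H8 is limiting.
n(O2) consumed = (5/1) × 6.629 = 33.14 mol; remaining = 58.28 − 33.14 = 25.14 mol
V(O2) = nRT/P = 25.14 × 8.314 × 850.15 / 40.0 = 4442 L

4440 L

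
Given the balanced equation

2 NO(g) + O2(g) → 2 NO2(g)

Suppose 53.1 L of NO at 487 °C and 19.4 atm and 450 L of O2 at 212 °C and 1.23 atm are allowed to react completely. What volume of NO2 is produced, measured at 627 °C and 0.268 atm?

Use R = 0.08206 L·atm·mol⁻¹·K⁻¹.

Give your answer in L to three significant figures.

4550 L

n(NO) = PV/RT = (19.4 × 53.1) / (0.08206 × 760.15) = 16.51 mol
n(O2) = PV/RT = (1.23 × 450) / (0.08206 × 485.15) = 13.90 mol
For 16.51 mol NO, stoichiometry requires (1/2) × 16.51 = 8.255 mol O2; 13.90 mol is available, so NO is limiting.
n(NO2) = (2/2) × 16.51 = 16.51 mol
V(NO2) = nRT/P = 16.51 × 0.08206 × 900.15 / 0.268 = 4550 L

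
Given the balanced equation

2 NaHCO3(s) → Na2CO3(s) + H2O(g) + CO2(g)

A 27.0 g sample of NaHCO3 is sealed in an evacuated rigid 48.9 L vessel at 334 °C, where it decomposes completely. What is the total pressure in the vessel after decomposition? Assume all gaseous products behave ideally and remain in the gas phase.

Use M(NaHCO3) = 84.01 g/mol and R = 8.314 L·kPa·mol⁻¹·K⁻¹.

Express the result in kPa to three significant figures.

n(NaHCO3) = 27.0 / 84.01 = 0.3214 mol
n(gas produced) = (2/2) × 0.3214 = 0.3214 mol
P = nRT/V = 0.3214 × 8.314 × 607.15 / 48.9 = 33.18 kPa

33.2 kPa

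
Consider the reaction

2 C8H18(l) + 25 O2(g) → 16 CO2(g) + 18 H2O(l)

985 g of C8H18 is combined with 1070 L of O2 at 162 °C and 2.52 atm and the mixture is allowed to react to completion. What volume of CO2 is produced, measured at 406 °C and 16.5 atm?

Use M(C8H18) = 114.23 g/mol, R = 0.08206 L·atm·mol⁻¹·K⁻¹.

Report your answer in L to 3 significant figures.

163 L

n(C8H18) = 985 / 114.23 = 8.623 mol
n(O2) = PV/RT = (2.52 × 1070) / (0.08206 × 435.15) = 75.51 mol
For 8.623 mol C8H18, stoichiometry requires (25/2) × 8.623 = 107.8 mol O2; 75.51 mol is available, so O2 is limiting.
n(CO2) = (16/25) × 75.51 = 48.33 mol
V(CO2) = nRT/P = 48.33 × 0.08206 × 679.15 / 16.5 = 163.2 L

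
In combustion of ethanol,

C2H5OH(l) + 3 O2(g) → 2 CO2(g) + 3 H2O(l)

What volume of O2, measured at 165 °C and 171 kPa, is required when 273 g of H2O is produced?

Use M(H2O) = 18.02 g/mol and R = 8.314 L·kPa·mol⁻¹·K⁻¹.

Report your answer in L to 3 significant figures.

323 L

n(H2O) = 273.0 / 18.02 = 15.15 mol
n(O2) = (3/3) × 15.15 = 15.15 mol
V = nRT/P = 15.15 × 8.314 × 438.15 / 171 = 322.7 L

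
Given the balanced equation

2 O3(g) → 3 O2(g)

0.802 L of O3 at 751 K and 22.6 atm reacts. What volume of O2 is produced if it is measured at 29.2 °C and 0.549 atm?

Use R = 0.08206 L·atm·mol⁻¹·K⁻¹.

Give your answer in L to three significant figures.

19.9 L

n(O3) = PV/RT = (22.6 × 0.802) / (0.08206 × 751) = 0.2941 mol
n(O2) = (3/2) × 0.2941 = 0.4411 mol
V = nRT/P = 0.4411 × 0.08206 × 302.35 / 0.549 = 19.93 L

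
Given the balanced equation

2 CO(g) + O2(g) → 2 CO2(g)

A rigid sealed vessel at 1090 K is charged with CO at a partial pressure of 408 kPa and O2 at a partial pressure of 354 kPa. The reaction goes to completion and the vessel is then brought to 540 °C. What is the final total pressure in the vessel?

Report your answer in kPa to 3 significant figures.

416 kPa

At constant V, partial pressures at 1090 K are proportional to moles, so apply stoichiometry directly to pressures.
P(O2) required for 408 kPa of CO = (1/2) × 408 = 204.0 kPa; available 354 kPa, so CO is limiting.
P(O2) remaining = 354 − (1/2) × 408 = 150.0 kPa
P(gaseous products) = (2)/2 × 408 = 408.0 kPa
P_total at 1090 K = 150.0 + 408.0 = 558.0 kPa
Scaling to 540 °C: P = 558.0 × 813.15/1090 = 416.3 kPa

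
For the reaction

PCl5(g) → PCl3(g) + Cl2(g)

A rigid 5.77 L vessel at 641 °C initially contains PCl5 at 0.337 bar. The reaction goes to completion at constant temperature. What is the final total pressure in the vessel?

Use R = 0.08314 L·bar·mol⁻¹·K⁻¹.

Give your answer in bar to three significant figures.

0.674 bar

Since T and V are fixed, P_final/P_initial = n_final/n_initial = 2/1.
P_final = (2/1) × 0.337 = 0.6740 bar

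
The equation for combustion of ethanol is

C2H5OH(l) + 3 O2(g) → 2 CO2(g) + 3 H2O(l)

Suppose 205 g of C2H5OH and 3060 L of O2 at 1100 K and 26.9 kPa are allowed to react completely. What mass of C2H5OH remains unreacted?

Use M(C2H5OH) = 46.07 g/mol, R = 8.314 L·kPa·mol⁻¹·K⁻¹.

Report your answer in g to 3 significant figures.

66.8 g

n(C2H5OH) = 205 / 46.07 = 4.450 mol
n(O2) = PV/RT = (26.9 × 3060) / (8.314 × 1100) = 9.001 mol
For 4.450 mol C2H5OH, stoichiometry requires (3/1) × 4.450 = 13.35 mol O2; 9.001 mol is available, so O2 is limiting.
n(C2H5OH) consumed = (1/3) × 9.001 = 3.000 mol; remaining = 4.450 − 3.000 = 1.450 mol
m(C2H5OH) = 1.450 × 46.07 = 66.80 g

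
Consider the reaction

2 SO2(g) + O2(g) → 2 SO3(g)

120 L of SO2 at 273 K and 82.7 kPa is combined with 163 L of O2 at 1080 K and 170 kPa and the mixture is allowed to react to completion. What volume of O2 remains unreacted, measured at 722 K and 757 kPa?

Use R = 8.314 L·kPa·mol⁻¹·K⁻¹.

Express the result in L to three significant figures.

n(SO2) = PV/RT = (82.7 × 120) / (8.314 × 273) = 4.372 mol
n(O2) = PV/RT = (170 × 163) / (8.314 × 1080) = 3.086 mol
For 4.372 mol SO2, stoichiometry requires (1/2) × 4.372 = 2.186 mol O2; 3.086 mol is available, so SO2 is limiting.
n(O2) consumed = (1/2) × 4.372 = 2.186 mol; remaining = 3.086 − 2.186 = 0.9000 mol
V(O2) = nRT/P = 0.9000 × 8.314 × 722 / 757 = 7.137 L

7.14 L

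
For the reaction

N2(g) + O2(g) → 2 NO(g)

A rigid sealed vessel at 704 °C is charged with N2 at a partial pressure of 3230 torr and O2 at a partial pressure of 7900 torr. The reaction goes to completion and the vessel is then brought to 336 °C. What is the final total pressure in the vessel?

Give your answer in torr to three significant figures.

6940 torr

At constant V, partial pressures at 704 °C are proportional to moles, so apply stoichiometry directly to pressures.
P(O2) required for 3230 torr of N2 = (1/1) × 3230 = 3230 torr; available 7900 torr, so N2 is limiting.
P(O2) remaining = 7900 − (1/1) × 3230 = 4670 torr
P(gaseous products) = (2)/1 × 3230 = 6460 torr
P_total at 704 °C = 4670 + 6460 = 11130 torr
Scaling to 336 °C: P = 11130 × 609.15/977.15 = 6938 torr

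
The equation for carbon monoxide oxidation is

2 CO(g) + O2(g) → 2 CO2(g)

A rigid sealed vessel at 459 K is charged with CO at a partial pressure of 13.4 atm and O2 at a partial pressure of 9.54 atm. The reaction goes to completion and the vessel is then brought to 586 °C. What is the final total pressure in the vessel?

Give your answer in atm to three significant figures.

30.4 atm

At constant V, partial pressures at 459 K are proportional to moles, so apply stoichiometry directly to pressures.
P(O2) required for 13.4 atm of CO = (1/2) × 13.4 = 6.700 atm; available 9.54 atm, so CO is limiting.
P(O2) remaining = 9.54 − (1/2) × 13.4 = 2.840 atm
P(gaseous products) = (2)/2 × 13.4 = 13.40 atm
P_total at 459 K = 2.840 + 13.40 = 16.24 atm
Scaling to 586 °C: P = 16.24 × 859.15/459 = 30.40 atm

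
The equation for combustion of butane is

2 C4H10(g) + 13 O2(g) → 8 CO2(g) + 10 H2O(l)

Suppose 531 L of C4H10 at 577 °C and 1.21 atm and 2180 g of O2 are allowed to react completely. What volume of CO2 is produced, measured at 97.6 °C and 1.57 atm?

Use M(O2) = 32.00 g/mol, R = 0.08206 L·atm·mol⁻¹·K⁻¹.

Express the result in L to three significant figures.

714 L

n(C4H10) = PV/RT = (1.21 × 531) / (0.08206 × 850.15) = 9.210 mol
n(O2) = 2180 / 32.00 = 68.12 mol
For 9.210 mol C4H10, stoichiometry requires (13/2) × 9.210 = 59.87 mol O2; 68.12 mol is available, so C4H10 is limiting.
n(CO2) = (8/2) × 9.210 = 36.84 mol
V(CO2) = nRT/P = 36.84 × 0.08206 × 370.75 / 1.57 = 713.9 L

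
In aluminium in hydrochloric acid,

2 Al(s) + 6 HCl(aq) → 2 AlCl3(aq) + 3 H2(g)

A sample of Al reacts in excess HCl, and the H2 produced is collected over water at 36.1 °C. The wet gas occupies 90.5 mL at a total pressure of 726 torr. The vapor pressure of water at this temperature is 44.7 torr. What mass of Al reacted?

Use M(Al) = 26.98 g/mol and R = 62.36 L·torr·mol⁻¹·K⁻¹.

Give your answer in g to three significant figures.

P(H2) = 726 − 44.7 = 681.3 torr
n(H2) = PV/RT = (681.3 × 0.09050) / (62.36 × 309.25) = 0.003197 mol
n(Al) = (2/3) × 0.003197 = 0.002131 mol
m(Al) = 0.002131 × 26.98 = 0.05749 g

0.0575 g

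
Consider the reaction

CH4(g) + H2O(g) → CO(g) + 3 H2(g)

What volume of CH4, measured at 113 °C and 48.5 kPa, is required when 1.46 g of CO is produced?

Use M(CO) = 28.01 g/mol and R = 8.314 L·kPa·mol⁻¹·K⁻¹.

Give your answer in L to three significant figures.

3.45 L

n(CO) = 1.460 / 28.01 = 0.05212 mol
n(CH4) = (1/1) × 0.05212 = 0.05212 mol
V = nRT/P = 0.05212 × 8.314 × 386.15 / 48.5 = 3.450 L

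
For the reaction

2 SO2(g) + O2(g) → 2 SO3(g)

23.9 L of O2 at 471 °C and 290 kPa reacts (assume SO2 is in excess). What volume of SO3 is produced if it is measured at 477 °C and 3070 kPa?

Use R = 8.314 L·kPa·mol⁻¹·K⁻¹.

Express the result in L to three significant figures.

n(O2) = PV/RT = (290 × 23.9) / (8.314 × 744.15) = 1.120 mol
n(SO3) = (2/1) × 1.120 = 2.240 mol
V = nRT/P = 2.240 × 8.314 × 750.15 / 3070 = 4.551 L

4.55 L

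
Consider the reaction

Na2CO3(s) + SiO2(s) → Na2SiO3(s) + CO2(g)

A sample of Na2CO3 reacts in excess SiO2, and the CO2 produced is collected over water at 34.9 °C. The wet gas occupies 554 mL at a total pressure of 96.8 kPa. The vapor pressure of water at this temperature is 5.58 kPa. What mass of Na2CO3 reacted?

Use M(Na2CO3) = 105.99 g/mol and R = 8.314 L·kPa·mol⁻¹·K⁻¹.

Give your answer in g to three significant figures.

P(CO2) = 96.8 − 5.58 = 91.22 kPa
n(CO2) = PV/RT = (91.22 × 0.5540) / (8.314 × 308.05) = 0.01973 mol
n(Na2CO3) = (1/1) × 0.01973 = 0.01973 mol
m(Na2CO3) = 0.01973 × 105.99 = 2.091 g

2.09 g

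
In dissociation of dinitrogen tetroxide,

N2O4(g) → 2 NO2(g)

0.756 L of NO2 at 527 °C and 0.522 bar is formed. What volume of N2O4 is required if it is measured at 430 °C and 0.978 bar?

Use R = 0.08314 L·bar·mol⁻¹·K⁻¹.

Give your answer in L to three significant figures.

n(NO2) = PV/RT = (0.522 × 0.756) / (0.08314 × 800.15) = 0.005932 mol
n(N2O4) = (1/2) × 0.005932 = 0.002966 mol
V = nRT/P = 0.002966 × 0.08314 × 703.15 / 0.978 = 0.1773 L

0.177 L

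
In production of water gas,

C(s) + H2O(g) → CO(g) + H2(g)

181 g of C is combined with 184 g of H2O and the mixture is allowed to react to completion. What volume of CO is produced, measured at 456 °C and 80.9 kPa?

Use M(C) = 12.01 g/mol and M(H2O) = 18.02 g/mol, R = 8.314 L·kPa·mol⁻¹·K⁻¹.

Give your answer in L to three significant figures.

n(C) = 181 / 12.01 = 15.07 mol
n(H2O) = 184 / 18.02 = 10.21 mol
For 15.07 mol C, stoichiometry requires (1/1) × 15.07 = 15.07 mol H2O; 10.21 mol is available, so H2O is limiting.
n(CO) = (1/1) × 10.21 = 10.21 mol
V(CO) = nRT/P = 10.21 × 8.314 × 729.15 / 80.9 = 765.1 L

765 L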